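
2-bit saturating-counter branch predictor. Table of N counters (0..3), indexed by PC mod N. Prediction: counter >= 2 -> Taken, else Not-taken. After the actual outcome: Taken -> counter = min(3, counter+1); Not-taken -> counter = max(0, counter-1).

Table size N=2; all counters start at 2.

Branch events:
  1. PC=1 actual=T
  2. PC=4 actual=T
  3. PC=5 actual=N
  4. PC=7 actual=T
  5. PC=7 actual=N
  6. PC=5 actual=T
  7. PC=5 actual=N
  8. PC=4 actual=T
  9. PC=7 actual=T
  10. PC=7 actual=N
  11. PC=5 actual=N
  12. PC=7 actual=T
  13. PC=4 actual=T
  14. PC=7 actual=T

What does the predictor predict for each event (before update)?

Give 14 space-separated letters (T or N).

Ev 1: PC=1 idx=1 pred=T actual=T -> ctr[1]=3
Ev 2: PC=4 idx=0 pred=T actual=T -> ctr[0]=3
Ev 3: PC=5 idx=1 pred=T actual=N -> ctr[1]=2
Ev 4: PC=7 idx=1 pred=T actual=T -> ctr[1]=3
Ev 5: PC=7 idx=1 pred=T actual=N -> ctr[1]=2
Ev 6: PC=5 idx=1 pred=T actual=T -> ctr[1]=3
Ev 7: PC=5 idx=1 pred=T actual=N -> ctr[1]=2
Ev 8: PC=4 idx=0 pred=T actual=T -> ctr[0]=3
Ev 9: PC=7 idx=1 pred=T actual=T -> ctr[1]=3
Ev 10: PC=7 idx=1 pred=T actual=N -> ctr[1]=2
Ev 11: PC=5 idx=1 pred=T actual=N -> ctr[1]=1
Ev 12: PC=7 idx=1 pred=N actual=T -> ctr[1]=2
Ev 13: PC=4 idx=0 pred=T actual=T -> ctr[0]=3
Ev 14: PC=7 idx=1 pred=T actual=T -> ctr[1]=3

Answer: T T T T T T T T T T T N T T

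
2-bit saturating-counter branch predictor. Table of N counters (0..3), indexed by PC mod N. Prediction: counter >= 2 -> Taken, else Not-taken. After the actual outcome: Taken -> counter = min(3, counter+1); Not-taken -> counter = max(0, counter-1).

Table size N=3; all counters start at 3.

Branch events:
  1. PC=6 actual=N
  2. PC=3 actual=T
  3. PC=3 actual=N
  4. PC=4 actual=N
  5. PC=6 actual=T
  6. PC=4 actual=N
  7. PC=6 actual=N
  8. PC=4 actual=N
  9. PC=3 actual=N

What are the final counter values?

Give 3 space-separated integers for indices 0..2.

Ev 1: PC=6 idx=0 pred=T actual=N -> ctr[0]=2
Ev 2: PC=3 idx=0 pred=T actual=T -> ctr[0]=3
Ev 3: PC=3 idx=0 pred=T actual=N -> ctr[0]=2
Ev 4: PC=4 idx=1 pred=T actual=N -> ctr[1]=2
Ev 5: PC=6 idx=0 pred=T actual=T -> ctr[0]=3
Ev 6: PC=4 idx=1 pred=T actual=N -> ctr[1]=1
Ev 7: PC=6 idx=0 pred=T actual=N -> ctr[0]=2
Ev 8: PC=4 idx=1 pred=N actual=N -> ctr[1]=0
Ev 9: PC=3 idx=0 pred=T actual=N -> ctr[0]=1

Answer: 1 0 3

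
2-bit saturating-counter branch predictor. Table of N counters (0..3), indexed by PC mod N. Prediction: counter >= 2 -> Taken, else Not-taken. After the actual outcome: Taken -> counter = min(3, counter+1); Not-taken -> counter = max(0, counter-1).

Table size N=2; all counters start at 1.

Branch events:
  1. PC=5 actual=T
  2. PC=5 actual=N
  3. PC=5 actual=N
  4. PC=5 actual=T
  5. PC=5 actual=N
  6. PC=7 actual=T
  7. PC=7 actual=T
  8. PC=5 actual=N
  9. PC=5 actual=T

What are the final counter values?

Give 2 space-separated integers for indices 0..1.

Answer: 1 2

Derivation:
Ev 1: PC=5 idx=1 pred=N actual=T -> ctr[1]=2
Ev 2: PC=5 idx=1 pred=T actual=N -> ctr[1]=1
Ev 3: PC=5 idx=1 pred=N actual=N -> ctr[1]=0
Ev 4: PC=5 idx=1 pred=N actual=T -> ctr[1]=1
Ev 5: PC=5 idx=1 pred=N actual=N -> ctr[1]=0
Ev 6: PC=7 idx=1 pred=N actual=T -> ctr[1]=1
Ev 7: PC=7 idx=1 pred=N actual=T -> ctr[1]=2
Ev 8: PC=5 idx=1 pred=T actual=N -> ctr[1]=1
Ev 9: PC=5 idx=1 pred=N actual=T -> ctr[1]=2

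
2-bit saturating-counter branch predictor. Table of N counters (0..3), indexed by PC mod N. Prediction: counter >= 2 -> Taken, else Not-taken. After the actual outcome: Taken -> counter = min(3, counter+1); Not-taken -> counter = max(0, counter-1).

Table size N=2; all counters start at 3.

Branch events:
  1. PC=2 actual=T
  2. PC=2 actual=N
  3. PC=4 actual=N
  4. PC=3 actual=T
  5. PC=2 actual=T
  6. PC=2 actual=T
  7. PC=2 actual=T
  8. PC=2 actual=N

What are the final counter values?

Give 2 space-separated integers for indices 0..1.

Answer: 2 3

Derivation:
Ev 1: PC=2 idx=0 pred=T actual=T -> ctr[0]=3
Ev 2: PC=2 idx=0 pred=T actual=N -> ctr[0]=2
Ev 3: PC=4 idx=0 pred=T actual=N -> ctr[0]=1
Ev 4: PC=3 idx=1 pred=T actual=T -> ctr[1]=3
Ev 5: PC=2 idx=0 pred=N actual=T -> ctr[0]=2
Ev 6: PC=2 idx=0 pred=T actual=T -> ctr[0]=3
Ev 7: PC=2 idx=0 pred=T actual=T -> ctr[0]=3
Ev 8: PC=2 idx=0 pred=T actual=N -> ctr[0]=2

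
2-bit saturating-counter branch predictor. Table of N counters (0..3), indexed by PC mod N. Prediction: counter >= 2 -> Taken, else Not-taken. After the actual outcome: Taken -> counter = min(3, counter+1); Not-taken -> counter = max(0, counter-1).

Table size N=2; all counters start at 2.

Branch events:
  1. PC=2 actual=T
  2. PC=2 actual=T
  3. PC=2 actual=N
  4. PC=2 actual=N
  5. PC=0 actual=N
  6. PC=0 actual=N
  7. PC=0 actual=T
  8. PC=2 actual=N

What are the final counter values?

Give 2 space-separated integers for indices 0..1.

Ev 1: PC=2 idx=0 pred=T actual=T -> ctr[0]=3
Ev 2: PC=2 idx=0 pred=T actual=T -> ctr[0]=3
Ev 3: PC=2 idx=0 pred=T actual=N -> ctr[0]=2
Ev 4: PC=2 idx=0 pred=T actual=N -> ctr[0]=1
Ev 5: PC=0 idx=0 pred=N actual=N -> ctr[0]=0
Ev 6: PC=0 idx=0 pred=N actual=N -> ctr[0]=0
Ev 7: PC=0 idx=0 pred=N actual=T -> ctr[0]=1
Ev 8: PC=2 idx=0 pred=N actual=N -> ctr[0]=0

Answer: 0 2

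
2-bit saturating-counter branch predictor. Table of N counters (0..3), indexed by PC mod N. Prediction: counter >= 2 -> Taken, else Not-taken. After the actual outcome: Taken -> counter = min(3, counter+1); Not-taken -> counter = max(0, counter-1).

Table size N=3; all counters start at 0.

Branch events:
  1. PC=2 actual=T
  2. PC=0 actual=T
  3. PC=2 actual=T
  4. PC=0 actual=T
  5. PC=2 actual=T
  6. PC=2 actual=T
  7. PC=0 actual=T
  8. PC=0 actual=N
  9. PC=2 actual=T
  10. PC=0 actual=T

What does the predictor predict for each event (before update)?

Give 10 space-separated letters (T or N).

Answer: N N N N T T T T T T

Derivation:
Ev 1: PC=2 idx=2 pred=N actual=T -> ctr[2]=1
Ev 2: PC=0 idx=0 pred=N actual=T -> ctr[0]=1
Ev 3: PC=2 idx=2 pred=N actual=T -> ctr[2]=2
Ev 4: PC=0 idx=0 pred=N actual=T -> ctr[0]=2
Ev 5: PC=2 idx=2 pred=T actual=T -> ctr[2]=3
Ev 6: PC=2 idx=2 pred=T actual=T -> ctr[2]=3
Ev 7: PC=0 idx=0 pred=T actual=T -> ctr[0]=3
Ev 8: PC=0 idx=0 pred=T actual=N -> ctr[0]=2
Ev 9: PC=2 idx=2 pred=T actual=T -> ctr[2]=3
Ev 10: PC=0 idx=0 pred=T actual=T -> ctr[0]=3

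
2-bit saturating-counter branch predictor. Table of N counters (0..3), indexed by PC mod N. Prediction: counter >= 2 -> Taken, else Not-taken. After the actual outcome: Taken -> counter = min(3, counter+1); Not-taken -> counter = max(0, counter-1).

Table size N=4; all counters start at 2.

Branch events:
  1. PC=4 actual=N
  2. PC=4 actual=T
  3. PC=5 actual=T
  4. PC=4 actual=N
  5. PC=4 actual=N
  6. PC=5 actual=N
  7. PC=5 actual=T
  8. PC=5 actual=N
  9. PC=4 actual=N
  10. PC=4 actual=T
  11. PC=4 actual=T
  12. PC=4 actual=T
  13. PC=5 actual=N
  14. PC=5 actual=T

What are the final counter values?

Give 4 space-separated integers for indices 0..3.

Answer: 3 2 2 2

Derivation:
Ev 1: PC=4 idx=0 pred=T actual=N -> ctr[0]=1
Ev 2: PC=4 idx=0 pred=N actual=T -> ctr[0]=2
Ev 3: PC=5 idx=1 pred=T actual=T -> ctr[1]=3
Ev 4: PC=4 idx=0 pred=T actual=N -> ctr[0]=1
Ev 5: PC=4 idx=0 pred=N actual=N -> ctr[0]=0
Ev 6: PC=5 idx=1 pred=T actual=N -> ctr[1]=2
Ev 7: PC=5 idx=1 pred=T actual=T -> ctr[1]=3
Ev 8: PC=5 idx=1 pred=T actual=N -> ctr[1]=2
Ev 9: PC=4 idx=0 pred=N actual=N -> ctr[0]=0
Ev 10: PC=4 idx=0 pred=N actual=T -> ctr[0]=1
Ev 11: PC=4 idx=0 pred=N actual=T -> ctr[0]=2
Ev 12: PC=4 idx=0 pred=T actual=T -> ctr[0]=3
Ev 13: PC=5 idx=1 pred=T actual=N -> ctr[1]=1
Ev 14: PC=5 idx=1 pred=N actual=T -> ctr[1]=2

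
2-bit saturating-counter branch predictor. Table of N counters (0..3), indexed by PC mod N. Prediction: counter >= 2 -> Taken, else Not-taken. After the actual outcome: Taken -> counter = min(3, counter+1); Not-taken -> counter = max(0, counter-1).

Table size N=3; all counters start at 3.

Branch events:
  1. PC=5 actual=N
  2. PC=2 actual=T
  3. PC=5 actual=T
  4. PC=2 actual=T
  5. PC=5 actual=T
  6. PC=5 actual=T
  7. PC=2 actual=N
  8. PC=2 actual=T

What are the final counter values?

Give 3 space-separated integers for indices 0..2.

Ev 1: PC=5 idx=2 pred=T actual=N -> ctr[2]=2
Ev 2: PC=2 idx=2 pred=T actual=T -> ctr[2]=3
Ev 3: PC=5 idx=2 pred=T actual=T -> ctr[2]=3
Ev 4: PC=2 idx=2 pred=T actual=T -> ctr[2]=3
Ev 5: PC=5 idx=2 pred=T actual=T -> ctr[2]=3
Ev 6: PC=5 idx=2 pred=T actual=T -> ctr[2]=3
Ev 7: PC=2 idx=2 pred=T actual=N -> ctr[2]=2
Ev 8: PC=2 idx=2 pred=T actual=T -> ctr[2]=3

Answer: 3 3 3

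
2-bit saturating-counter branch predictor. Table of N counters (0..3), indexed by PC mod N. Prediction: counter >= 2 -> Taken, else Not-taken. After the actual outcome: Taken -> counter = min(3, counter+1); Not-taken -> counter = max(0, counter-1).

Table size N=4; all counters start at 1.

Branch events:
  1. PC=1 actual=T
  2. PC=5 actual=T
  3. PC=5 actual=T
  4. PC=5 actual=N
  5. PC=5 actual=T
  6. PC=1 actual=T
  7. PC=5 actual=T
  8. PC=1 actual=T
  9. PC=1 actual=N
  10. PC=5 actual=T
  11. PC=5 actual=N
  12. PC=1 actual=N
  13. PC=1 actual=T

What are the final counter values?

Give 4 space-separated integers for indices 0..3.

Ev 1: PC=1 idx=1 pred=N actual=T -> ctr[1]=2
Ev 2: PC=5 idx=1 pred=T actual=T -> ctr[1]=3
Ev 3: PC=5 idx=1 pred=T actual=T -> ctr[1]=3
Ev 4: PC=5 idx=1 pred=T actual=N -> ctr[1]=2
Ev 5: PC=5 idx=1 pred=T actual=T -> ctr[1]=3
Ev 6: PC=1 idx=1 pred=T actual=T -> ctr[1]=3
Ev 7: PC=5 idx=1 pred=T actual=T -> ctr[1]=3
Ev 8: PC=1 idx=1 pred=T actual=T -> ctr[1]=3
Ev 9: PC=1 idx=1 pred=T actual=N -> ctr[1]=2
Ev 10: PC=5 idx=1 pred=T actual=T -> ctr[1]=3
Ev 11: PC=5 idx=1 pred=T actual=N -> ctr[1]=2
Ev 12: PC=1 idx=1 pred=T actual=N -> ctr[1]=1
Ev 13: PC=1 idx=1 pred=N actual=T -> ctr[1]=2

Answer: 1 2 1 1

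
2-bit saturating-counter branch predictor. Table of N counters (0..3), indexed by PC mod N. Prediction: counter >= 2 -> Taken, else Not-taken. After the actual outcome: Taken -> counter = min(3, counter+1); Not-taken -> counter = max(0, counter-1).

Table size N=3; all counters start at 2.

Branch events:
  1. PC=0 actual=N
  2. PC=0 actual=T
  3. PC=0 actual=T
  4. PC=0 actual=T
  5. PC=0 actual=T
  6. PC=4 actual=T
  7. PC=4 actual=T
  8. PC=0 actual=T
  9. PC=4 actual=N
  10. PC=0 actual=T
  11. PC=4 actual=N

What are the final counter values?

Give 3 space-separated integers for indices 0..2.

Answer: 3 1 2

Derivation:
Ev 1: PC=0 idx=0 pred=T actual=N -> ctr[0]=1
Ev 2: PC=0 idx=0 pred=N actual=T -> ctr[0]=2
Ev 3: PC=0 idx=0 pred=T actual=T -> ctr[0]=3
Ev 4: PC=0 idx=0 pred=T actual=T -> ctr[0]=3
Ev 5: PC=0 idx=0 pred=T actual=T -> ctr[0]=3
Ev 6: PC=4 idx=1 pred=T actual=T -> ctr[1]=3
Ev 7: PC=4 idx=1 pred=T actual=T -> ctr[1]=3
Ev 8: PC=0 idx=0 pred=T actual=T -> ctr[0]=3
Ev 9: PC=4 idx=1 pred=T actual=N -> ctr[1]=2
Ev 10: PC=0 idx=0 pred=T actual=T -> ctr[0]=3
Ev 11: PC=4 idx=1 pred=T actual=N -> ctr[1]=1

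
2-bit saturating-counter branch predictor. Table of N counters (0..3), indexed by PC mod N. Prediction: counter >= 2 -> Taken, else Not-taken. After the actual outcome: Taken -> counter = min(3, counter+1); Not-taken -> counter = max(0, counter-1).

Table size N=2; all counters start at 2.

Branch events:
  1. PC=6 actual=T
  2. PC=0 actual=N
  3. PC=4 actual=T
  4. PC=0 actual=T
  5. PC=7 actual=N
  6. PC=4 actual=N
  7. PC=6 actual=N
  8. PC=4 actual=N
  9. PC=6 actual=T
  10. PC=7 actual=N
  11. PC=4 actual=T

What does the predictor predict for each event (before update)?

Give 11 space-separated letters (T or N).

Ev 1: PC=6 idx=0 pred=T actual=T -> ctr[0]=3
Ev 2: PC=0 idx=0 pred=T actual=N -> ctr[0]=2
Ev 3: PC=4 idx=0 pred=T actual=T -> ctr[0]=3
Ev 4: PC=0 idx=0 pred=T actual=T -> ctr[0]=3
Ev 5: PC=7 idx=1 pred=T actual=N -> ctr[1]=1
Ev 6: PC=4 idx=0 pred=T actual=N -> ctr[0]=2
Ev 7: PC=6 idx=0 pred=T actual=N -> ctr[0]=1
Ev 8: PC=4 idx=0 pred=N actual=N -> ctr[0]=0
Ev 9: PC=6 idx=0 pred=N actual=T -> ctr[0]=1
Ev 10: PC=7 idx=1 pred=N actual=N -> ctr[1]=0
Ev 11: PC=4 idx=0 pred=N actual=T -> ctr[0]=2

Answer: T T T T T T T N N N N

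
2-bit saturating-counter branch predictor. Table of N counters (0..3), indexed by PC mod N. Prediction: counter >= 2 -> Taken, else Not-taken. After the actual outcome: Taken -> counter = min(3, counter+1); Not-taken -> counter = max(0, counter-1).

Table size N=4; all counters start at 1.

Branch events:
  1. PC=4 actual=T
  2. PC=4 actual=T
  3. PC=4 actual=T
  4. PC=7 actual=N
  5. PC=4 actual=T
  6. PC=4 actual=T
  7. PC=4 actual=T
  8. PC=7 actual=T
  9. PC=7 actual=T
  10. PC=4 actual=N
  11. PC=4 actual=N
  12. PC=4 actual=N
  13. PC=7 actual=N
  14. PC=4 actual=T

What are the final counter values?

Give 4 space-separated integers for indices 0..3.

Answer: 1 1 1 1

Derivation:
Ev 1: PC=4 idx=0 pred=N actual=T -> ctr[0]=2
Ev 2: PC=4 idx=0 pred=T actual=T -> ctr[0]=3
Ev 3: PC=4 idx=0 pred=T actual=T -> ctr[0]=3
Ev 4: PC=7 idx=3 pred=N actual=N -> ctr[3]=0
Ev 5: PC=4 idx=0 pred=T actual=T -> ctr[0]=3
Ev 6: PC=4 idx=0 pred=T actual=T -> ctr[0]=3
Ev 7: PC=4 idx=0 pred=T actual=T -> ctr[0]=3
Ev 8: PC=7 idx=3 pred=N actual=T -> ctr[3]=1
Ev 9: PC=7 idx=3 pred=N actual=T -> ctr[3]=2
Ev 10: PC=4 idx=0 pred=T actual=N -> ctr[0]=2
Ev 11: PC=4 idx=0 pred=T actual=N -> ctr[0]=1
Ev 12: PC=4 idx=0 pred=N actual=N -> ctr[0]=0
Ev 13: PC=7 idx=3 pred=T actual=N -> ctr[3]=1
Ev 14: PC=4 idx=0 pred=N actual=T -> ctr[0]=1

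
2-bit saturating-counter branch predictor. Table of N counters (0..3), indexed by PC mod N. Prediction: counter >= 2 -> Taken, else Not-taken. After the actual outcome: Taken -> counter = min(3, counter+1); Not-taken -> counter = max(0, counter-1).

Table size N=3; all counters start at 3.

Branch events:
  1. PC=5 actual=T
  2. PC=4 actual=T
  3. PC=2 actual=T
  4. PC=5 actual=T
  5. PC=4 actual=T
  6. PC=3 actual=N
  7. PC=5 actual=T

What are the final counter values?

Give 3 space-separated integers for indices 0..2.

Ev 1: PC=5 idx=2 pred=T actual=T -> ctr[2]=3
Ev 2: PC=4 idx=1 pred=T actual=T -> ctr[1]=3
Ev 3: PC=2 idx=2 pred=T actual=T -> ctr[2]=3
Ev 4: PC=5 idx=2 pred=T actual=T -> ctr[2]=3
Ev 5: PC=4 idx=1 pred=T actual=T -> ctr[1]=3
Ev 6: PC=3 idx=0 pred=T actual=N -> ctr[0]=2
Ev 7: PC=5 idx=2 pred=T actual=T -> ctr[2]=3

Answer: 2 3 3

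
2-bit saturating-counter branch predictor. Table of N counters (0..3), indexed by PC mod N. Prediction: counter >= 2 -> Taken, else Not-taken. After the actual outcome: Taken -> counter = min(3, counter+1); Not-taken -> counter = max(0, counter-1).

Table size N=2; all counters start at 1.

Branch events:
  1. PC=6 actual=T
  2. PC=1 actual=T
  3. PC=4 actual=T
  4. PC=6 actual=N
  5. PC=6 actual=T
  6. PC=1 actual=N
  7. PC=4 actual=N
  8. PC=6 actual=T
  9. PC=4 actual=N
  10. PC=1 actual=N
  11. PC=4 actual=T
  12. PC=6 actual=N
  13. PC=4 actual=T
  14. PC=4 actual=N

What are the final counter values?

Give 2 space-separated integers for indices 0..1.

Answer: 2 0

Derivation:
Ev 1: PC=6 idx=0 pred=N actual=T -> ctr[0]=2
Ev 2: PC=1 idx=1 pred=N actual=T -> ctr[1]=2
Ev 3: PC=4 idx=0 pred=T actual=T -> ctr[0]=3
Ev 4: PC=6 idx=0 pred=T actual=N -> ctr[0]=2
Ev 5: PC=6 idx=0 pred=T actual=T -> ctr[0]=3
Ev 6: PC=1 idx=1 pred=T actual=N -> ctr[1]=1
Ev 7: PC=4 idx=0 pred=T actual=N -> ctr[0]=2
Ev 8: PC=6 idx=0 pred=T actual=T -> ctr[0]=3
Ev 9: PC=4 idx=0 pred=T actual=N -> ctr[0]=2
Ev 10: PC=1 idx=1 pred=N actual=N -> ctr[1]=0
Ev 11: PC=4 idx=0 pred=T actual=T -> ctr[0]=3
Ev 12: PC=6 idx=0 pred=T actual=N -> ctr[0]=2
Ev 13: PC=4 idx=0 pred=T actual=T -> ctr[0]=3
Ev 14: PC=4 idx=0 pred=T actual=N -> ctr[0]=2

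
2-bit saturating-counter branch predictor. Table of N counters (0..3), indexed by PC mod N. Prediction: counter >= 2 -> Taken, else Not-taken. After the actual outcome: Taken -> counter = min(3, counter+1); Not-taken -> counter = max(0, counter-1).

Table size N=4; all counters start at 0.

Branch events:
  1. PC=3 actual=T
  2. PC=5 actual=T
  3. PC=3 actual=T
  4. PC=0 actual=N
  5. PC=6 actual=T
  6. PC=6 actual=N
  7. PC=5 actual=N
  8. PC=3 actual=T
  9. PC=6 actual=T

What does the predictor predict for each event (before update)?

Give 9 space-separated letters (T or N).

Ev 1: PC=3 idx=3 pred=N actual=T -> ctr[3]=1
Ev 2: PC=5 idx=1 pred=N actual=T -> ctr[1]=1
Ev 3: PC=3 idx=3 pred=N actual=T -> ctr[3]=2
Ev 4: PC=0 idx=0 pred=N actual=N -> ctr[0]=0
Ev 5: PC=6 idx=2 pred=N actual=T -> ctr[2]=1
Ev 6: PC=6 idx=2 pred=N actual=N -> ctr[2]=0
Ev 7: PC=5 idx=1 pred=N actual=N -> ctr[1]=0
Ev 8: PC=3 idx=3 pred=T actual=T -> ctr[3]=3
Ev 9: PC=6 idx=2 pred=N actual=T -> ctr[2]=1

Answer: N N N N N N N T N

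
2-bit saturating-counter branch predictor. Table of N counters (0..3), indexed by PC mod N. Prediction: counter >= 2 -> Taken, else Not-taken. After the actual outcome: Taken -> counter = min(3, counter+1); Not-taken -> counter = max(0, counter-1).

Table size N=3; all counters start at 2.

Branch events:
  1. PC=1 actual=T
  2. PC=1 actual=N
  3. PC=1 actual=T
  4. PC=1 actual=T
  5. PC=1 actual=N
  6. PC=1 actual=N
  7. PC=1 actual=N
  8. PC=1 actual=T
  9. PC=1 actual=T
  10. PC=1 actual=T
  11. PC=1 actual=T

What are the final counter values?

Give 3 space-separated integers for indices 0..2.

Answer: 2 3 2

Derivation:
Ev 1: PC=1 idx=1 pred=T actual=T -> ctr[1]=3
Ev 2: PC=1 idx=1 pred=T actual=N -> ctr[1]=2
Ev 3: PC=1 idx=1 pred=T actual=T -> ctr[1]=3
Ev 4: PC=1 idx=1 pred=T actual=T -> ctr[1]=3
Ev 5: PC=1 idx=1 pred=T actual=N -> ctr[1]=2
Ev 6: PC=1 idx=1 pred=T actual=N -> ctr[1]=1
Ev 7: PC=1 idx=1 pred=N actual=N -> ctr[1]=0
Ev 8: PC=1 idx=1 pred=N actual=T -> ctr[1]=1
Ev 9: PC=1 idx=1 pred=N actual=T -> ctr[1]=2
Ev 10: PC=1 idx=1 pred=T actual=T -> ctr[1]=3
Ev 11: PC=1 idx=1 pred=T actual=T -> ctr[1]=3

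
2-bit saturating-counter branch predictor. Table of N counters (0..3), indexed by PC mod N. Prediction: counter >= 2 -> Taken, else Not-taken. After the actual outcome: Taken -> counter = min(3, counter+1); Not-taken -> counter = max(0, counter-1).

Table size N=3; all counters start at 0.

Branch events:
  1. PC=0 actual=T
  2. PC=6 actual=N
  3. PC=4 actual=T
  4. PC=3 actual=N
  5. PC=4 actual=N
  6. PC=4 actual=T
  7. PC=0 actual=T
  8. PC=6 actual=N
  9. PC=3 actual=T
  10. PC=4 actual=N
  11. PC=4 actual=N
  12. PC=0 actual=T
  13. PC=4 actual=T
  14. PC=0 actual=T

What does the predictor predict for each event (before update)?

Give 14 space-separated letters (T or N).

Ev 1: PC=0 idx=0 pred=N actual=T -> ctr[0]=1
Ev 2: PC=6 idx=0 pred=N actual=N -> ctr[0]=0
Ev 3: PC=4 idx=1 pred=N actual=T -> ctr[1]=1
Ev 4: PC=3 idx=0 pred=N actual=N -> ctr[0]=0
Ev 5: PC=4 idx=1 pred=N actual=N -> ctr[1]=0
Ev 6: PC=4 idx=1 pred=N actual=T -> ctr[1]=1
Ev 7: PC=0 idx=0 pred=N actual=T -> ctr[0]=1
Ev 8: PC=6 idx=0 pred=N actual=N -> ctr[0]=0
Ev 9: PC=3 idx=0 pred=N actual=T -> ctr[0]=1
Ev 10: PC=4 idx=1 pred=N actual=N -> ctr[1]=0
Ev 11: PC=4 idx=1 pred=N actual=N -> ctr[1]=0
Ev 12: PC=0 idx=0 pred=N actual=T -> ctr[0]=2
Ev 13: PC=4 idx=1 pred=N actual=T -> ctr[1]=1
Ev 14: PC=0 idx=0 pred=T actual=T -> ctr[0]=3

Answer: N N N N N N N N N N N N N T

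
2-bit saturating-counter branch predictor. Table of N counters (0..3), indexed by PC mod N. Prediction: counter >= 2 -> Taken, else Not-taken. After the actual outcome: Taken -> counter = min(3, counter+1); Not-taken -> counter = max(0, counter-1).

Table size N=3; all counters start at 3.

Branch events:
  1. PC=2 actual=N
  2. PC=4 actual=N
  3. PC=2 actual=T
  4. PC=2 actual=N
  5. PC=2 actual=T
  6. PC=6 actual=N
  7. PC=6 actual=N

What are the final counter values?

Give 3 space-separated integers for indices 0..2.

Ev 1: PC=2 idx=2 pred=T actual=N -> ctr[2]=2
Ev 2: PC=4 idx=1 pred=T actual=N -> ctr[1]=2
Ev 3: PC=2 idx=2 pred=T actual=T -> ctr[2]=3
Ev 4: PC=2 idx=2 pred=T actual=N -> ctr[2]=2
Ev 5: PC=2 idx=2 pred=T actual=T -> ctr[2]=3
Ev 6: PC=6 idx=0 pred=T actual=N -> ctr[0]=2
Ev 7: PC=6 idx=0 pred=T actual=N -> ctr[0]=1

Answer: 1 2 3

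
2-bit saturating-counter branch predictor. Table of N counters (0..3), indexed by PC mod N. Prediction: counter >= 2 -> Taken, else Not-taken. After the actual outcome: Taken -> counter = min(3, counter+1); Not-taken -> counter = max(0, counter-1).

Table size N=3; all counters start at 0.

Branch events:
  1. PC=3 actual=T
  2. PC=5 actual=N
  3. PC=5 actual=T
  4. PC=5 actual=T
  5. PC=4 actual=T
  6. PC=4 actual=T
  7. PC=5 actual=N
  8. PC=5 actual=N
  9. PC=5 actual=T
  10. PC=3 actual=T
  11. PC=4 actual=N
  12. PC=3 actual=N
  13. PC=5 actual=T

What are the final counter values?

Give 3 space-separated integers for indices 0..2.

Answer: 1 1 2

Derivation:
Ev 1: PC=3 idx=0 pred=N actual=T -> ctr[0]=1
Ev 2: PC=5 idx=2 pred=N actual=N -> ctr[2]=0
Ev 3: PC=5 idx=2 pred=N actual=T -> ctr[2]=1
Ev 4: PC=5 idx=2 pred=N actual=T -> ctr[2]=2
Ev 5: PC=4 idx=1 pred=N actual=T -> ctr[1]=1
Ev 6: PC=4 idx=1 pred=N actual=T -> ctr[1]=2
Ev 7: PC=5 idx=2 pred=T actual=N -> ctr[2]=1
Ev 8: PC=5 idx=2 pred=N actual=N -> ctr[2]=0
Ev 9: PC=5 idx=2 pred=N actual=T -> ctr[2]=1
Ev 10: PC=3 idx=0 pred=N actual=T -> ctr[0]=2
Ev 11: PC=4 idx=1 pred=T actual=N -> ctr[1]=1
Ev 12: PC=3 idx=0 pred=T actual=N -> ctr[0]=1
Ev 13: PC=5 idx=2 pred=N actual=T -> ctr[2]=2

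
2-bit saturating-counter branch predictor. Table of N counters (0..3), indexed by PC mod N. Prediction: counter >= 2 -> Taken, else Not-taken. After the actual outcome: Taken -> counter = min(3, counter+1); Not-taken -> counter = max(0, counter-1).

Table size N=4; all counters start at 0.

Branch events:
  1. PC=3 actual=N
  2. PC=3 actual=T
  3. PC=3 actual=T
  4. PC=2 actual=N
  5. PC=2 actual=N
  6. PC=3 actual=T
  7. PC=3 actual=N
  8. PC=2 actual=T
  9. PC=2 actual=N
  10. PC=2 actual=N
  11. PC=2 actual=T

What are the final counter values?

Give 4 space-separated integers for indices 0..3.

Answer: 0 0 1 2

Derivation:
Ev 1: PC=3 idx=3 pred=N actual=N -> ctr[3]=0
Ev 2: PC=3 idx=3 pred=N actual=T -> ctr[3]=1
Ev 3: PC=3 idx=3 pred=N actual=T -> ctr[3]=2
Ev 4: PC=2 idx=2 pred=N actual=N -> ctr[2]=0
Ev 5: PC=2 idx=2 pred=N actual=N -> ctr[2]=0
Ev 6: PC=3 idx=3 pred=T actual=T -> ctr[3]=3
Ev 7: PC=3 idx=3 pred=T actual=N -> ctr[3]=2
Ev 8: PC=2 idx=2 pred=N actual=T -> ctr[2]=1
Ev 9: PC=2 idx=2 pred=N actual=N -> ctr[2]=0
Ev 10: PC=2 idx=2 pred=N actual=N -> ctr[2]=0
Ev 11: PC=2 idx=2 pred=N actual=T -> ctr[2]=1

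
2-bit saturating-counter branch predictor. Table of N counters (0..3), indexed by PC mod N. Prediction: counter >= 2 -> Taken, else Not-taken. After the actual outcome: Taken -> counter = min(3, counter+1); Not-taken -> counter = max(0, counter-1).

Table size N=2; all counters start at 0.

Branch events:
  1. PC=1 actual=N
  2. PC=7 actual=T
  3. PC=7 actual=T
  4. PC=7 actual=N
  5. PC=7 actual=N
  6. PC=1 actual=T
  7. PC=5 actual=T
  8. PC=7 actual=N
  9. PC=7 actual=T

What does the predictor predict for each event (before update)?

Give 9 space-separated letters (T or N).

Ev 1: PC=1 idx=1 pred=N actual=N -> ctr[1]=0
Ev 2: PC=7 idx=1 pred=N actual=T -> ctr[1]=1
Ev 3: PC=7 idx=1 pred=N actual=T -> ctr[1]=2
Ev 4: PC=7 idx=1 pred=T actual=N -> ctr[1]=1
Ev 5: PC=7 idx=1 pred=N actual=N -> ctr[1]=0
Ev 6: PC=1 idx=1 pred=N actual=T -> ctr[1]=1
Ev 7: PC=5 idx=1 pred=N actual=T -> ctr[1]=2
Ev 8: PC=7 idx=1 pred=T actual=N -> ctr[1]=1
Ev 9: PC=7 idx=1 pred=N actual=T -> ctr[1]=2

Answer: N N N T N N N T N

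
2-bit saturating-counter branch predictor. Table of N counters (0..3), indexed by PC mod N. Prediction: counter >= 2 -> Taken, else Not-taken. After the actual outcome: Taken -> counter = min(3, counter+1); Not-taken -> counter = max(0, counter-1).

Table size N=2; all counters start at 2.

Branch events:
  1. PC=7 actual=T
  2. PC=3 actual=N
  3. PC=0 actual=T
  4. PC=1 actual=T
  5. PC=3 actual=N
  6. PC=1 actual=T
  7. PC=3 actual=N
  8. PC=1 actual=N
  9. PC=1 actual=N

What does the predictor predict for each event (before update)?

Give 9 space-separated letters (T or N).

Answer: T T T T T T T T N

Derivation:
Ev 1: PC=7 idx=1 pred=T actual=T -> ctr[1]=3
Ev 2: PC=3 idx=1 pred=T actual=N -> ctr[1]=2
Ev 3: PC=0 idx=0 pred=T actual=T -> ctr[0]=3
Ev 4: PC=1 idx=1 pred=T actual=T -> ctr[1]=3
Ev 5: PC=3 idx=1 pred=T actual=N -> ctr[1]=2
Ev 6: PC=1 idx=1 pred=T actual=T -> ctr[1]=3
Ev 7: PC=3 idx=1 pred=T actual=N -> ctr[1]=2
Ev 8: PC=1 idx=1 pred=T actual=N -> ctr[1]=1
Ev 9: PC=1 idx=1 pred=N actual=N -> ctr[1]=0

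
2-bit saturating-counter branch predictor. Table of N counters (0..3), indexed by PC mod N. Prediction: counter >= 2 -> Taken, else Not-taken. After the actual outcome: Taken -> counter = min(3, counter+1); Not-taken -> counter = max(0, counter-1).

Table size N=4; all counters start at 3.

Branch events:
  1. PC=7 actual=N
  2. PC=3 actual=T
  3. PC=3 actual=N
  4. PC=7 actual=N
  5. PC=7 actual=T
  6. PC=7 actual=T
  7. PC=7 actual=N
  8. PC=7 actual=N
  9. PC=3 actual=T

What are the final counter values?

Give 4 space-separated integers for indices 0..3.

Ev 1: PC=7 idx=3 pred=T actual=N -> ctr[3]=2
Ev 2: PC=3 idx=3 pred=T actual=T -> ctr[3]=3
Ev 3: PC=3 idx=3 pred=T actual=N -> ctr[3]=2
Ev 4: PC=7 idx=3 pred=T actual=N -> ctr[3]=1
Ev 5: PC=7 idx=3 pred=N actual=T -> ctr[3]=2
Ev 6: PC=7 idx=3 pred=T actual=T -> ctr[3]=3
Ev 7: PC=7 idx=3 pred=T actual=N -> ctr[3]=2
Ev 8: PC=7 idx=3 pred=T actual=N -> ctr[3]=1
Ev 9: PC=3 idx=3 pred=N actual=T -> ctr[3]=2

Answer: 3 3 3 2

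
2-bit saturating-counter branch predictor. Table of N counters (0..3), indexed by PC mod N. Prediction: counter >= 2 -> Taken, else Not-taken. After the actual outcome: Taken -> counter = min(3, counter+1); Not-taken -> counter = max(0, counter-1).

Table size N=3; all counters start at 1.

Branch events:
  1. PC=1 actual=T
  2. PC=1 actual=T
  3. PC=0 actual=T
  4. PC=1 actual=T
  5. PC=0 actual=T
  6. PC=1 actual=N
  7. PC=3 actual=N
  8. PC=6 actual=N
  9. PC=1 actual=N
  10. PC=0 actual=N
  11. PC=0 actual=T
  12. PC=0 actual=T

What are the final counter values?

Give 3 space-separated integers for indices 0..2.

Answer: 2 1 1

Derivation:
Ev 1: PC=1 idx=1 pred=N actual=T -> ctr[1]=2
Ev 2: PC=1 idx=1 pred=T actual=T -> ctr[1]=3
Ev 3: PC=0 idx=0 pred=N actual=T -> ctr[0]=2
Ev 4: PC=1 idx=1 pred=T actual=T -> ctr[1]=3
Ev 5: PC=0 idx=0 pred=T actual=T -> ctr[0]=3
Ev 6: PC=1 idx=1 pred=T actual=N -> ctr[1]=2
Ev 7: PC=3 idx=0 pred=T actual=N -> ctr[0]=2
Ev 8: PC=6 idx=0 pred=T actual=N -> ctr[0]=1
Ev 9: PC=1 idx=1 pred=T actual=N -> ctr[1]=1
Ev 10: PC=0 idx=0 pred=N actual=N -> ctr[0]=0
Ev 11: PC=0 idx=0 pred=N actual=T -> ctr[0]=1
Ev 12: PC=0 idx=0 pred=N actual=T -> ctr[0]=2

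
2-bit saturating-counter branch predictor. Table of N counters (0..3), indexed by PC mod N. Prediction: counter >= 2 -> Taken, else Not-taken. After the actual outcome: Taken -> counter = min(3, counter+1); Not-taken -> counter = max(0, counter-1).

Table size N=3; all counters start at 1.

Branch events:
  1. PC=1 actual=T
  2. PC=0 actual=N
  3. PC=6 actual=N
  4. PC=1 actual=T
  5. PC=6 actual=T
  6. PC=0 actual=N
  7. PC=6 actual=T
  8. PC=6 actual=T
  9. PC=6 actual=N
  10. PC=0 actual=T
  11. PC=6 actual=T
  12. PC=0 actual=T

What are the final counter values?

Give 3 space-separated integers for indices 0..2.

Answer: 3 3 1

Derivation:
Ev 1: PC=1 idx=1 pred=N actual=T -> ctr[1]=2
Ev 2: PC=0 idx=0 pred=N actual=N -> ctr[0]=0
Ev 3: PC=6 idx=0 pred=N actual=N -> ctr[0]=0
Ev 4: PC=1 idx=1 pred=T actual=T -> ctr[1]=3
Ev 5: PC=6 idx=0 pred=N actual=T -> ctr[0]=1
Ev 6: PC=0 idx=0 pred=N actual=N -> ctr[0]=0
Ev 7: PC=6 idx=0 pred=N actual=T -> ctr[0]=1
Ev 8: PC=6 idx=0 pred=N actual=T -> ctr[0]=2
Ev 9: PC=6 idx=0 pred=T actual=N -> ctr[0]=1
Ev 10: PC=0 idx=0 pred=N actual=T -> ctr[0]=2
Ev 11: PC=6 idx=0 pred=T actual=T -> ctr[0]=3
Ev 12: PC=0 idx=0 pred=T actual=T -> ctr[0]=3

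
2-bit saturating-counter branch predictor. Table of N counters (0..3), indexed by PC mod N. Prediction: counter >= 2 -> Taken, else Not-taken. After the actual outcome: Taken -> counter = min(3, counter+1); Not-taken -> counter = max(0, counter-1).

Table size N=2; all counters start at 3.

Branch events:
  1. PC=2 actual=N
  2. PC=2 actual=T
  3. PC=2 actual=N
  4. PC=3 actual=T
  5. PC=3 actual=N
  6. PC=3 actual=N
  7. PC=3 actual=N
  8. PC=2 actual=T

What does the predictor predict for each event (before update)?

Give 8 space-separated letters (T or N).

Answer: T T T T T T N T

Derivation:
Ev 1: PC=2 idx=0 pred=T actual=N -> ctr[0]=2
Ev 2: PC=2 idx=0 pred=T actual=T -> ctr[0]=3
Ev 3: PC=2 idx=0 pred=T actual=N -> ctr[0]=2
Ev 4: PC=3 idx=1 pred=T actual=T -> ctr[1]=3
Ev 5: PC=3 idx=1 pred=T actual=N -> ctr[1]=2
Ev 6: PC=3 idx=1 pred=T actual=N -> ctr[1]=1
Ev 7: PC=3 idx=1 pred=N actual=N -> ctr[1]=0
Ev 8: PC=2 idx=0 pred=T actual=T -> ctr[0]=3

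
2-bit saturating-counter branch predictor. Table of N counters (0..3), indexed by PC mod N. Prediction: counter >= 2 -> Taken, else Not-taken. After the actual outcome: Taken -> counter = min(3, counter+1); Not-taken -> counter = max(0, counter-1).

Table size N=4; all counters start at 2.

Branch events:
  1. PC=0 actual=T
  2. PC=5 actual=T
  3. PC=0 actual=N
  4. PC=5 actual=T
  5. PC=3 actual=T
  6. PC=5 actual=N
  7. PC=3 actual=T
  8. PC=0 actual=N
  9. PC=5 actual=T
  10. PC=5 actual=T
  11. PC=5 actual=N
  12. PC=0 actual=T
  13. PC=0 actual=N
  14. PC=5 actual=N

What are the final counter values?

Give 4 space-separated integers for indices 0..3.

Answer: 1 1 2 3

Derivation:
Ev 1: PC=0 idx=0 pred=T actual=T -> ctr[0]=3
Ev 2: PC=5 idx=1 pred=T actual=T -> ctr[1]=3
Ev 3: PC=0 idx=0 pred=T actual=N -> ctr[0]=2
Ev 4: PC=5 idx=1 pred=T actual=T -> ctr[1]=3
Ev 5: PC=3 idx=3 pred=T actual=T -> ctr[3]=3
Ev 6: PC=5 idx=1 pred=T actual=N -> ctr[1]=2
Ev 7: PC=3 idx=3 pred=T actual=T -> ctr[3]=3
Ev 8: PC=0 idx=0 pred=T actual=N -> ctr[0]=1
Ev 9: PC=5 idx=1 pred=T actual=T -> ctr[1]=3
Ev 10: PC=5 idx=1 pred=T actual=T -> ctr[1]=3
Ev 11: PC=5 idx=1 pred=T actual=N -> ctr[1]=2
Ev 12: PC=0 idx=0 pred=N actual=T -> ctr[0]=2
Ev 13: PC=0 idx=0 pred=T actual=N -> ctr[0]=1
Ev 14: PC=5 idx=1 pred=T actual=N -> ctr[1]=1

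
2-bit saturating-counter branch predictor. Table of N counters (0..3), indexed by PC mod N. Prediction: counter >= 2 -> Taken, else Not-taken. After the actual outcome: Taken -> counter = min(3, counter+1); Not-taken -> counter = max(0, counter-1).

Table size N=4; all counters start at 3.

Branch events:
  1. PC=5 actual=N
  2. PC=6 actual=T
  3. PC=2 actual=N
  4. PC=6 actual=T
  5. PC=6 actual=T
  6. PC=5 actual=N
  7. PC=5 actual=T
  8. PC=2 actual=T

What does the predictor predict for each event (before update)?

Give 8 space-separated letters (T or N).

Ev 1: PC=5 idx=1 pred=T actual=N -> ctr[1]=2
Ev 2: PC=6 idx=2 pred=T actual=T -> ctr[2]=3
Ev 3: PC=2 idx=2 pred=T actual=N -> ctr[2]=2
Ev 4: PC=6 idx=2 pred=T actual=T -> ctr[2]=3
Ev 5: PC=6 idx=2 pred=T actual=T -> ctr[2]=3
Ev 6: PC=5 idx=1 pred=T actual=N -> ctr[1]=1
Ev 7: PC=5 idx=1 pred=N actual=T -> ctr[1]=2
Ev 8: PC=2 idx=2 pred=T actual=T -> ctr[2]=3

Answer: T T T T T T N T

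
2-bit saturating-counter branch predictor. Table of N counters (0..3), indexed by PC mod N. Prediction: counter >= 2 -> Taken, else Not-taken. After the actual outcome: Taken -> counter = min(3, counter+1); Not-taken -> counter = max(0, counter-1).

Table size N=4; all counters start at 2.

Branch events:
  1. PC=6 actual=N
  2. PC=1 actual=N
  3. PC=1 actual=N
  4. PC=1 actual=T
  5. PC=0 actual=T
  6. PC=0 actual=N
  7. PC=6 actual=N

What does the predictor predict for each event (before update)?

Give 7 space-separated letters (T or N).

Ev 1: PC=6 idx=2 pred=T actual=N -> ctr[2]=1
Ev 2: PC=1 idx=1 pred=T actual=N -> ctr[1]=1
Ev 3: PC=1 idx=1 pred=N actual=N -> ctr[1]=0
Ev 4: PC=1 idx=1 pred=N actual=T -> ctr[1]=1
Ev 5: PC=0 idx=0 pred=T actual=T -> ctr[0]=3
Ev 6: PC=0 idx=0 pred=T actual=N -> ctr[0]=2
Ev 7: PC=6 idx=2 pred=N actual=N -> ctr[2]=0

Answer: T T N N T T N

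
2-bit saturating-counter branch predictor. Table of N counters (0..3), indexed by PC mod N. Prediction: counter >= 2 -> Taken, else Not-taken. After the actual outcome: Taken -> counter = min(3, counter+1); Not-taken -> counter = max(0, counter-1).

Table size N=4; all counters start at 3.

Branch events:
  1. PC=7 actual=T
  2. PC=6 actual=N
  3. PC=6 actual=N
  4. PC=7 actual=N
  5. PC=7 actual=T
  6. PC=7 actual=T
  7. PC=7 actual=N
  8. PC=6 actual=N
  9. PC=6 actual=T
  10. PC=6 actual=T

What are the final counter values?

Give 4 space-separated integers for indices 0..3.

Ev 1: PC=7 idx=3 pred=T actual=T -> ctr[3]=3
Ev 2: PC=6 idx=2 pred=T actual=N -> ctr[2]=2
Ev 3: PC=6 idx=2 pred=T actual=N -> ctr[2]=1
Ev 4: PC=7 idx=3 pred=T actual=N -> ctr[3]=2
Ev 5: PC=7 idx=3 pred=T actual=T -> ctr[3]=3
Ev 6: PC=7 idx=3 pred=T actual=T -> ctr[3]=3
Ev 7: PC=7 idx=3 pred=T actual=N -> ctr[3]=2
Ev 8: PC=6 idx=2 pred=N actual=N -> ctr[2]=0
Ev 9: PC=6 idx=2 pred=N actual=T -> ctr[2]=1
Ev 10: PC=6 idx=2 pred=N actual=T -> ctr[2]=2

Answer: 3 3 2 2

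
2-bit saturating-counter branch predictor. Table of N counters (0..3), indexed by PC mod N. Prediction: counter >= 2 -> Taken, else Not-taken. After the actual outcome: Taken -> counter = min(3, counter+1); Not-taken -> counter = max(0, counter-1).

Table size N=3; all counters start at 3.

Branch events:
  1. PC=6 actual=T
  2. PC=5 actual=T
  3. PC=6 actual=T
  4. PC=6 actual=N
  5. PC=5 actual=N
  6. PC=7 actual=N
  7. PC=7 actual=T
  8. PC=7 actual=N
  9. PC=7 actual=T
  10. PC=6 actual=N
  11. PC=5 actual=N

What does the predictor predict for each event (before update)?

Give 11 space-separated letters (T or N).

Answer: T T T T T T T T T T T

Derivation:
Ev 1: PC=6 idx=0 pred=T actual=T -> ctr[0]=3
Ev 2: PC=5 idx=2 pred=T actual=T -> ctr[2]=3
Ev 3: PC=6 idx=0 pred=T actual=T -> ctr[0]=3
Ev 4: PC=6 idx=0 pred=T actual=N -> ctr[0]=2
Ev 5: PC=5 idx=2 pred=T actual=N -> ctr[2]=2
Ev 6: PC=7 idx=1 pred=T actual=N -> ctr[1]=2
Ev 7: PC=7 idx=1 pred=T actual=T -> ctr[1]=3
Ev 8: PC=7 idx=1 pred=T actual=N -> ctr[1]=2
Ev 9: PC=7 idx=1 pred=T actual=T -> ctr[1]=3
Ev 10: PC=6 idx=0 pred=T actual=N -> ctr[0]=1
Ev 11: PC=5 idx=2 pred=T actual=N -> ctr[2]=1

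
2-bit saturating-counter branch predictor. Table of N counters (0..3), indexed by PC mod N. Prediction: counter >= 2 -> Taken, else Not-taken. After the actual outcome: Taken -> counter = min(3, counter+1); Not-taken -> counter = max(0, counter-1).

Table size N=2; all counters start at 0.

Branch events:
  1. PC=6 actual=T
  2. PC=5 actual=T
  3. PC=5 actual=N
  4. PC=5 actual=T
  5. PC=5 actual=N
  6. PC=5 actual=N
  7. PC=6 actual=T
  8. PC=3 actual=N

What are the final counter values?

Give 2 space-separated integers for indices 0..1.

Ev 1: PC=6 idx=0 pred=N actual=T -> ctr[0]=1
Ev 2: PC=5 idx=1 pred=N actual=T -> ctr[1]=1
Ev 3: PC=5 idx=1 pred=N actual=N -> ctr[1]=0
Ev 4: PC=5 idx=1 pred=N actual=T -> ctr[1]=1
Ev 5: PC=5 idx=1 pred=N actual=N -> ctr[1]=0
Ev 6: PC=5 idx=1 pred=N actual=N -> ctr[1]=0
Ev 7: PC=6 idx=0 pred=N actual=T -> ctr[0]=2
Ev 8: PC=3 idx=1 pred=N actual=N -> ctr[1]=0

Answer: 2 0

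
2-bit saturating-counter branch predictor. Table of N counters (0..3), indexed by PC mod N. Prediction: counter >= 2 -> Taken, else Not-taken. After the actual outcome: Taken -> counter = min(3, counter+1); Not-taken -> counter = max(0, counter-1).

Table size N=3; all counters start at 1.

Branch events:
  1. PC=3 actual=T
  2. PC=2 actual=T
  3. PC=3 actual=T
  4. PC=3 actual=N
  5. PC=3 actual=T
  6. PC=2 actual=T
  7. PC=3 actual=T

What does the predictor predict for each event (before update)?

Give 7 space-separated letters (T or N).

Answer: N N T T T T T

Derivation:
Ev 1: PC=3 idx=0 pred=N actual=T -> ctr[0]=2
Ev 2: PC=2 idx=2 pred=N actual=T -> ctr[2]=2
Ev 3: PC=3 idx=0 pred=T actual=T -> ctr[0]=3
Ev 4: PC=3 idx=0 pred=T actual=N -> ctr[0]=2
Ev 5: PC=3 idx=0 pred=T actual=T -> ctr[0]=3
Ev 6: PC=2 idx=2 pred=T actual=T -> ctr[2]=3
Ev 7: PC=3 idx=0 pred=T actual=T -> ctr[0]=3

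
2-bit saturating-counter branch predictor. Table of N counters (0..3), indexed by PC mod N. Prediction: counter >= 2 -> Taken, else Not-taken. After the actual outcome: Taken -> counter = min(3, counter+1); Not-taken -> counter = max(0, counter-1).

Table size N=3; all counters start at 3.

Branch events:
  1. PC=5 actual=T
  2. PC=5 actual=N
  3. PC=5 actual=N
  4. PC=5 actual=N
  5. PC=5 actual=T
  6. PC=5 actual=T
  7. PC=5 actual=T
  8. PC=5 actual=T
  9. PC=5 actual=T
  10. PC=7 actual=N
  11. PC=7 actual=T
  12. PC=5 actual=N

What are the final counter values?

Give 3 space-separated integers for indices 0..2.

Ev 1: PC=5 idx=2 pred=T actual=T -> ctr[2]=3
Ev 2: PC=5 idx=2 pred=T actual=N -> ctr[2]=2
Ev 3: PC=5 idx=2 pred=T actual=N -> ctr[2]=1
Ev 4: PC=5 idx=2 pred=N actual=N -> ctr[2]=0
Ev 5: PC=5 idx=2 pred=N actual=T -> ctr[2]=1
Ev 6: PC=5 idx=2 pred=N actual=T -> ctr[2]=2
Ev 7: PC=5 idx=2 pred=T actual=T -> ctr[2]=3
Ev 8: PC=5 idx=2 pred=T actual=T -> ctr[2]=3
Ev 9: PC=5 idx=2 pred=T actual=T -> ctr[2]=3
Ev 10: PC=7 idx=1 pred=T actual=N -> ctr[1]=2
Ev 11: PC=7 idx=1 pred=T actual=T -> ctr[1]=3
Ev 12: PC=5 idx=2 pred=T actual=N -> ctr[2]=2

Answer: 3 3 2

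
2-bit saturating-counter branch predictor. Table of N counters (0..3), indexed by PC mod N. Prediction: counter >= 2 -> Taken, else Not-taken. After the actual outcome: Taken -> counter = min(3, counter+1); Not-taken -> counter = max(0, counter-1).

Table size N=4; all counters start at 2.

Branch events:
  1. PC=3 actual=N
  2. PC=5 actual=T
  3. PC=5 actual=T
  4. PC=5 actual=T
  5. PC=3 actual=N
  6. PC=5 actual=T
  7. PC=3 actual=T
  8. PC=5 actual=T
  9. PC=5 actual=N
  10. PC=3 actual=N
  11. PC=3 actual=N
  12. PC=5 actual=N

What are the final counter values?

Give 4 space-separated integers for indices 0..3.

Ev 1: PC=3 idx=3 pred=T actual=N -> ctr[3]=1
Ev 2: PC=5 idx=1 pred=T actual=T -> ctr[1]=3
Ev 3: PC=5 idx=1 pred=T actual=T -> ctr[1]=3
Ev 4: PC=5 idx=1 pred=T actual=T -> ctr[1]=3
Ev 5: PC=3 idx=3 pred=N actual=N -> ctr[3]=0
Ev 6: PC=5 idx=1 pred=T actual=T -> ctr[1]=3
Ev 7: PC=3 idx=3 pred=N actual=T -> ctr[3]=1
Ev 8: PC=5 idx=1 pred=T actual=T -> ctr[1]=3
Ev 9: PC=5 idx=1 pred=T actual=N -> ctr[1]=2
Ev 10: PC=3 idx=3 pred=N actual=N -> ctr[3]=0
Ev 11: PC=3 idx=3 pred=N actual=N -> ctr[3]=0
Ev 12: PC=5 idx=1 pred=T actual=N -> ctr[1]=1

Answer: 2 1 2 0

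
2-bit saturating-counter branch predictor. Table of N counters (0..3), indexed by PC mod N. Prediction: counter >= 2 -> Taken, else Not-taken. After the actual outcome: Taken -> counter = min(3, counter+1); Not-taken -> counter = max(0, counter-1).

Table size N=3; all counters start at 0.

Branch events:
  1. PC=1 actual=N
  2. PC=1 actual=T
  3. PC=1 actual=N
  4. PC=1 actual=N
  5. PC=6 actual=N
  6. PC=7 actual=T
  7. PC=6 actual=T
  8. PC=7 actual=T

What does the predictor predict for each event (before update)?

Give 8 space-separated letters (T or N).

Ev 1: PC=1 idx=1 pred=N actual=N -> ctr[1]=0
Ev 2: PC=1 idx=1 pred=N actual=T -> ctr[1]=1
Ev 3: PC=1 idx=1 pred=N actual=N -> ctr[1]=0
Ev 4: PC=1 idx=1 pred=N actual=N -> ctr[1]=0
Ev 5: PC=6 idx=0 pred=N actual=N -> ctr[0]=0
Ev 6: PC=7 idx=1 pred=N actual=T -> ctr[1]=1
Ev 7: PC=6 idx=0 pred=N actual=T -> ctr[0]=1
Ev 8: PC=7 idx=1 pred=N actual=T -> ctr[1]=2

Answer: N N N N N N N N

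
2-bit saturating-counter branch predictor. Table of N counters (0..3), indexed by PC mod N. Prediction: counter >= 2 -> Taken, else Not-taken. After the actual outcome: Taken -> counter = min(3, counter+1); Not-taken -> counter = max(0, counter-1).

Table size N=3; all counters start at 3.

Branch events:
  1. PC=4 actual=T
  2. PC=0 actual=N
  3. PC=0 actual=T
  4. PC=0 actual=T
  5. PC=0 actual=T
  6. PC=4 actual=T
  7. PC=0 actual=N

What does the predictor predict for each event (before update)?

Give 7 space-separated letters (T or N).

Ev 1: PC=4 idx=1 pred=T actual=T -> ctr[1]=3
Ev 2: PC=0 idx=0 pred=T actual=N -> ctr[0]=2
Ev 3: PC=0 idx=0 pred=T actual=T -> ctr[0]=3
Ev 4: PC=0 idx=0 pred=T actual=T -> ctr[0]=3
Ev 5: PC=0 idx=0 pred=T actual=T -> ctr[0]=3
Ev 6: PC=4 idx=1 pred=T actual=T -> ctr[1]=3
Ev 7: PC=0 idx=0 pred=T actual=N -> ctr[0]=2

Answer: T T T T T T T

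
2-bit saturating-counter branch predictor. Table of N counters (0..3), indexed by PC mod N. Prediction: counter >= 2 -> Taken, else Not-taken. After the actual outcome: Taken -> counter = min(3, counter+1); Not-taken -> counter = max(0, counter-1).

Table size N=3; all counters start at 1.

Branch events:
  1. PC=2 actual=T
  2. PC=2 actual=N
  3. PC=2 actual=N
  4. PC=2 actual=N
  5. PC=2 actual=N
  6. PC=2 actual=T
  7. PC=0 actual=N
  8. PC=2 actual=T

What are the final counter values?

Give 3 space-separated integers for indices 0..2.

Ev 1: PC=2 idx=2 pred=N actual=T -> ctr[2]=2
Ev 2: PC=2 idx=2 pred=T actual=N -> ctr[2]=1
Ev 3: PC=2 idx=2 pred=N actual=N -> ctr[2]=0
Ev 4: PC=2 idx=2 pred=N actual=N -> ctr[2]=0
Ev 5: PC=2 idx=2 pred=N actual=N -> ctr[2]=0
Ev 6: PC=2 idx=2 pred=N actual=T -> ctr[2]=1
Ev 7: PC=0 idx=0 pred=N actual=N -> ctr[0]=0
Ev 8: PC=2 idx=2 pred=N actual=T -> ctr[2]=2

Answer: 0 1 2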